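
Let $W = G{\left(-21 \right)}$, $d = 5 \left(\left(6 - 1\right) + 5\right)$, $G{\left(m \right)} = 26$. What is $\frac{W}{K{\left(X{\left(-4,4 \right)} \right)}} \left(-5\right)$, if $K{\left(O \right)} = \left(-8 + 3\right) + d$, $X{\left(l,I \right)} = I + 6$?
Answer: $- \frac{26}{9} \approx -2.8889$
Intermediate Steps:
$X{\left(l,I \right)} = 6 + I$
$d = 50$ ($d = 5 \left(5 + 5\right) = 5 \cdot 10 = 50$)
$W = 26$
$K{\left(O \right)} = 45$ ($K{\left(O \right)} = \left(-8 + 3\right) + 50 = -5 + 50 = 45$)
$\frac{W}{K{\left(X{\left(-4,4 \right)} \right)}} \left(-5\right) = \frac{26}{45} \left(-5\right) = - \frac{26}{9}$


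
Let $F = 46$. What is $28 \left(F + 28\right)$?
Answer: $2072$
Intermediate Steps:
$28 \left(F + 28\right) = 28 \left(46 + 28\right) = 28 \cdot 74 = 2072$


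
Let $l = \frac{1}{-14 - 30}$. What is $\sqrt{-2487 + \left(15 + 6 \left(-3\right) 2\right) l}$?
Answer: $\frac{i \sqrt{1203477}}{22} \approx 49.865 i$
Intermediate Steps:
$l = - \frac{1}{44}$ ($l = \frac{1}{-44} = - \frac{1}{44} \approx -0.022727$)
$\sqrt{-2487 + \left(15 + 6 \left(-3\right) 2\right) l} = \sqrt{-2487 + \left(15 + 6 \left(-3\right) 2\right) \left(- \frac{1}{44}\right)} = \sqrt{-2487 + \left(15 - 36\right) \left(- \frac{1}{44}\right)} = \sqrt{-2487 - - \frac{21}{44}} = \sqrt{-2487 + \frac{21}{44}} = \sqrt{- \frac{109407}{44}} = \frac{i \sqrt{1203477}}{22}$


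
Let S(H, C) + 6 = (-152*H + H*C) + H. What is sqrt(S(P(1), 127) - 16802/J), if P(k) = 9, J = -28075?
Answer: 2*I*sqrt(1745099326)/5615 ≈ 14.88*I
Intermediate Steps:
S(H, C) = -6 - 151*H + C*H (S(H, C) = -6 + ((-152*H + H*C) + H) = -6 + ((-152*H + C*H) + H) = -6 + (-151*H + C*H) = -6 - 151*H + C*H)
sqrt(S(P(1), 127) - 16802/J) = sqrt((-6 - 151*9 + 127*9) - 16802/(-28075)) = sqrt((-6 - 1359 + 1143) - 16802*(-1/28075)) = sqrt(-222 + 16802/28075) = sqrt(-6215848/28075) = 2*I*sqrt(1745099326)/5615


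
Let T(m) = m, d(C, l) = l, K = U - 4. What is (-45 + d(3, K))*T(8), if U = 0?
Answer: -392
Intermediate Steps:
K = -4 (K = 0 - 4 = -4)
(-45 + d(3, K))*T(8) = (-45 - 4)*8 = -49*8 = -392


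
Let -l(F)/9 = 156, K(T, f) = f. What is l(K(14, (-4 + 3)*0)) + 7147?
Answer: 5743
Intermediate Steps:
l(F) = -1404 (l(F) = -9*156 = -1404)
l(K(14, (-4 + 3)*0)) + 7147 = -1404 + 7147 = 5743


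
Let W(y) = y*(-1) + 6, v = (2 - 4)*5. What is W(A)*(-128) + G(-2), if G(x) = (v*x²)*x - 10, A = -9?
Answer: -1850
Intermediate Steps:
v = -10 (v = -2*5 = -10)
W(y) = 6 - y (W(y) = -y + 6 = 6 - y)
G(x) = -10 - 10*x³ (G(x) = (-10*x²)*x - 10 = -10*x³ - 10 = -10 - 10*x³)
W(A)*(-128) + G(-2) = (6 - 1*(-9))*(-128) + (-10 - 10*(-2)³) = (6 + 9)*(-128) + (-10 - 10*(-8)) = 15*(-128) + (-10 + 80) = -1920 + 70 = -1850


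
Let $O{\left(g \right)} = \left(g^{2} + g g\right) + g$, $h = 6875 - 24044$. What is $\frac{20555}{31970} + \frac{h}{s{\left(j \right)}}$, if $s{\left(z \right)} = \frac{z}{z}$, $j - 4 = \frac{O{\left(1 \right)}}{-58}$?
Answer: $- \frac{109774475}{6394} \approx -17168.0$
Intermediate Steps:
$h = -17169$ ($h = 6875 - 24044 = -17169$)
$O{\left(g \right)} = g + 2 g^{2}$ ($O{\left(g \right)} = \left(g^{2} + g^{2}\right) + g = 2 g^{2} + g = g + 2 g^{2}$)
$j = \frac{229}{58}$ ($j = 4 + \frac{1 \left(1 + 2 \cdot 1\right)}{-58} = 4 + 1 \left(1 + 2\right) \left(- \frac{1}{58}\right) = 4 + 1 \cdot 3 \left(- \frac{1}{58}\right) = 4 + 3 \left(- \frac{1}{58}\right) = 4 - \frac{3}{58} = \frac{229}{58} \approx 3.9483$)
$s{\left(z \right)} = 1$
$\frac{20555}{31970} + \frac{h}{s{\left(j \right)}} = \frac{20555}{31970} - \frac{17169}{1} = 20555 \cdot \frac{1}{31970} - 17169 = \frac{4111}{6394} - 17169 = - \frac{109774475}{6394}$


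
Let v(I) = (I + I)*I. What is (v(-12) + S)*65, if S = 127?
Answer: 26975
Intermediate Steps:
v(I) = 2*I**2 (v(I) = (2*I)*I = 2*I**2)
(v(-12) + S)*65 = (2*(-12)**2 + 127)*65 = (2*144 + 127)*65 = (288 + 127)*65 = 415*65 = 26975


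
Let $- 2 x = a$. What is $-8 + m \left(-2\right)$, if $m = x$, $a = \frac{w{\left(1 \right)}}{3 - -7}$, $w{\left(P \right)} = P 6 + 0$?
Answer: $- \frac{37}{5} \approx -7.4$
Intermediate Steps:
$w{\left(P \right)} = 6 P$ ($w{\left(P \right)} = 6 P + 0 = 6 P$)
$a = \frac{3}{5}$ ($a = \frac{6 \cdot 1}{3 - -7} = \frac{6}{3 + 7} = \frac{6}{10} = 6 \cdot \frac{1}{10} = \frac{3}{5} \approx 0.6$)
$x = - \frac{3}{10}$ ($x = \left(- \frac{1}{2}\right) \frac{3}{5} = - \frac{3}{10} \approx -0.3$)
$m = - \frac{3}{10} \approx -0.3$
$-8 + m \left(-2\right) = -8 - - \frac{3}{5} = -8 + \frac{3}{5} = - \frac{37}{5}$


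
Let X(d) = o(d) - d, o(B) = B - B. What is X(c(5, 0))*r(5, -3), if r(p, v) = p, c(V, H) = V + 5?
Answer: -50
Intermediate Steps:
o(B) = 0
c(V, H) = 5 + V
X(d) = -d (X(d) = 0 - d = -d)
X(c(5, 0))*r(5, -3) = -(5 + 5)*5 = -1*10*5 = -10*5 = -50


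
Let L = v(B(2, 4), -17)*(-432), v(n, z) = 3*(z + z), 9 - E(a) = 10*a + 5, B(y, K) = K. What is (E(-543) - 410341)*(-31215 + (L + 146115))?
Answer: -64365636348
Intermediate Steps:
E(a) = 4 - 10*a (E(a) = 9 - (10*a + 5) = 9 - (5 + 10*a) = 9 + (-5 - 10*a) = 4 - 10*a)
v(n, z) = 6*z (v(n, z) = 3*(2*z) = 6*z)
L = 44064 (L = (6*(-17))*(-432) = -102*(-432) = 44064)
(E(-543) - 410341)*(-31215 + (L + 146115)) = ((4 - 10*(-543)) - 410341)*(-31215 + (44064 + 146115)) = ((4 + 5430) - 410341)*(-31215 + 190179) = (5434 - 410341)*158964 = -404907*158964 = -64365636348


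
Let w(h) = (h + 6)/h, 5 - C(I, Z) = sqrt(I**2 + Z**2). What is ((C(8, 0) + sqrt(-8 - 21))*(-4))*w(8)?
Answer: 21 - 7*I*sqrt(29) ≈ 21.0 - 37.696*I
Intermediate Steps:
C(I, Z) = 5 - sqrt(I**2 + Z**2)
w(h) = (6 + h)/h
((C(8, 0) + sqrt(-8 - 21))*(-4))*w(8) = (((5 - sqrt(8**2 + 0**2)) + sqrt(-8 - 21))*(-4))*((6 + 8)/8) = (((5 - sqrt(64 + 0)) + sqrt(-29))*(-4))*((1/8)*14) = (((5 - sqrt(64)) + I*sqrt(29))*(-4))*(7/4) = (((5 - 1*8) + I*sqrt(29))*(-4))*(7/4) = (((5 - 8) + I*sqrt(29))*(-4))*(7/4) = ((-3 + I*sqrt(29))*(-4))*(7/4) = (12 - 4*I*sqrt(29))*(7/4) = 21 - 7*I*sqrt(29)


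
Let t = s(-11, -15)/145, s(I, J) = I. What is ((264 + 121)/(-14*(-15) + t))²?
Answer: 3116430625/926532721 ≈ 3.3635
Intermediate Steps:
t = -11/145 ≈ -0.075862
((264 + 121)/(-14*(-15) + t))² = ((264 + 121)/(-14*(-15) - 11/145))² = (385/(210 - 11/145))² = (385/(30439/145))² = (385*(145/30439))² = (55825/30439)² = 3116430625/926532721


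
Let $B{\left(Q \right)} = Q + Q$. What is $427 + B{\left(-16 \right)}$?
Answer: $395$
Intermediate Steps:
$B{\left(Q \right)} = 2 Q$
$427 + B{\left(-16 \right)} = 427 + 2 \left(-16\right) = 427 - 32 = 395$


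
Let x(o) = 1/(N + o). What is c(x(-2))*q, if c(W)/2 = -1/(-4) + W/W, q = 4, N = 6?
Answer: 10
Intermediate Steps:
x(o) = 1/(6 + o)
c(W) = 5/2 (c(W) = 2*(-1/(-4) + W/W) = 2*(-1*(-¼) + 1) = 2*(¼ + 1) = 2*(5/4) = 5/2)
c(x(-2))*q = (5/2)*4 = 10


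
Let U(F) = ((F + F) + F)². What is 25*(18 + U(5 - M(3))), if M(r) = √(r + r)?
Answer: 7425 - 2250*√6 ≈ 1913.6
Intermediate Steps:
M(r) = √2*√r (M(r) = √(2*r) = √2*√r)
U(F) = 9*F² (U(F) = (2*F + F)² = (3*F)² = 9*F²)
25*(18 + U(5 - M(3))) = 25*(18 + 9*(5 - √2*√3)²) = 25*(18 + 9*(5 - √6)²) = 450 + 225*(5 - √6)²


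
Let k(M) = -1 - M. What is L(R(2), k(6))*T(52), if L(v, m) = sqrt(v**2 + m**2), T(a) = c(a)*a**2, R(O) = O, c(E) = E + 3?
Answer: 148720*sqrt(53) ≈ 1.0827e+6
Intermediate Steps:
c(E) = 3 + E
T(a) = a**2*(3 + a) (T(a) = (3 + a)*a**2 = a**2*(3 + a))
L(v, m) = sqrt(m**2 + v**2)
L(R(2), k(6))*T(52) = sqrt((-1 - 1*6)**2 + 2**2)*(52**2*(3 + 52)) = sqrt((-1 - 6)**2 + 4)*(2704*55) = sqrt((-7)**2 + 4)*148720 = sqrt(49 + 4)*148720 = sqrt(53)*148720 = 148720*sqrt(53)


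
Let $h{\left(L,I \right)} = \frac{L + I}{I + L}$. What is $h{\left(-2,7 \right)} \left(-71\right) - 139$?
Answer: $-210$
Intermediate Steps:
$h{\left(L,I \right)} = 1$ ($h{\left(L,I \right)} = \frac{I + L}{I + L} = 1$)
$h{\left(-2,7 \right)} \left(-71\right) - 139 = 1 \left(-71\right) - 139 = -71 - 139 = -210$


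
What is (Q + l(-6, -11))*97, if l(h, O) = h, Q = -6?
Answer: -1164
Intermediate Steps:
(Q + l(-6, -11))*97 = (-6 - 6)*97 = -12*97 = -1164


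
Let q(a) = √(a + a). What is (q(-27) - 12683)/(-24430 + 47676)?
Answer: -12683/23246 + 3*I*√6/23246 ≈ -0.5456 + 0.00031612*I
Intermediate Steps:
q(a) = √2*√a (q(a) = √(2*a) = √2*√a)
(q(-27) - 12683)/(-24430 + 47676) = (√2*√(-27) - 12683)/(-24430 + 47676) = (√2*(3*I*√3) - 12683)/23246 = (3*I*√6 - 12683)*(1/23246) = (-12683 + 3*I*√6)*(1/23246) = -12683/23246 + 3*I*√6/23246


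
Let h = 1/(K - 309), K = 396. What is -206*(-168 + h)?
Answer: 3010690/87 ≈ 34606.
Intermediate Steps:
h = 1/87 (h = 1/(396 - 309) = 1/87 ≈ 0.011494)
-206*(-168 + h) = -206*(-168 + 1/87) = -206*(-14615/87) = 3010690/87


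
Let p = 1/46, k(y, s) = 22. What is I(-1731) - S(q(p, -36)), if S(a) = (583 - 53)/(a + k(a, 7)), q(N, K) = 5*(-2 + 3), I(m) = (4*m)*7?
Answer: -1309166/27 ≈ -48488.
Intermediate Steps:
p = 1/46 ≈ 0.021739
I(m) = 28*m
q(N, K) = 5 (q(N, K) = 5*1 = 5)
S(a) = 530/(22 + a) (S(a) = (583 - 53)/(a + 22) = 530/(22 + a))
I(-1731) - S(q(p, -36)) = 28*(-1731) - 530/(22 + 5) = -48468 - 530/27 = -1309166/27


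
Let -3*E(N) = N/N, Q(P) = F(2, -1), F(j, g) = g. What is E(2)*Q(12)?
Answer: ⅓ ≈ 0.33333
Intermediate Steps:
Q(P) = -1
E(N) = -⅓ (E(N) = -N/(3*N) = -⅓*1 = -⅓)
E(2)*Q(12) = -⅓*(-1) = ⅓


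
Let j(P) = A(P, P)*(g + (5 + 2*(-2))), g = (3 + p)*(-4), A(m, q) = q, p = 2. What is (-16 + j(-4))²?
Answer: 3600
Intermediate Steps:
g = -20 (g = (3 + 2)*(-4) = 5*(-4) = -20)
j(P) = -19*P (j(P) = P*(-20 + (5 + 2*(-2))) = P*(-20 + (5 - 4)) = P*(-20 + 1) = P*(-19) = -19*P)
(-16 + j(-4))² = (-16 - 19*(-4))² = (-16 + 76)² = 60² = 3600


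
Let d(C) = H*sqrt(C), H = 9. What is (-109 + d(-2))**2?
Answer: 11719 - 1962*I*sqrt(2) ≈ 11719.0 - 2774.7*I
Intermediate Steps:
d(C) = 9*sqrt(C)
(-109 + d(-2))**2 = (-109 + 9*sqrt(-2))**2 = (-109 + 9*(I*sqrt(2)))**2 = (-109 + 9*I*sqrt(2))**2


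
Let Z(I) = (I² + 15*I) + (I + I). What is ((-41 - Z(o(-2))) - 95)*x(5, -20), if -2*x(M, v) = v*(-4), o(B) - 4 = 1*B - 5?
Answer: 3760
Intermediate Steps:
o(B) = -1 + B (o(B) = 4 + (1*B - 5) = 4 + (B - 5) = 4 + (-5 + B) = -1 + B)
x(M, v) = 2*v (x(M, v) = -v*(-4)/2 = -(-2)*v = 2*v)
Z(I) = I² + 17*I (Z(I) = (I² + 15*I) + 2*I = I² + 17*I)
((-41 - Z(o(-2))) - 95)*x(5, -20) = ((-41 - (-1 - 2)*(17 + (-1 - 2))) - 95)*(2*(-20)) = ((-41 - (-3)*(17 - 3)) - 95)*(-40) = ((-41 - (-3)*14) - 95)*(-40) = ((-41 - 1*(-42)) - 95)*(-40) = ((-41 + 42) - 95)*(-40) = (1 - 95)*(-40) = -94*(-40) = 3760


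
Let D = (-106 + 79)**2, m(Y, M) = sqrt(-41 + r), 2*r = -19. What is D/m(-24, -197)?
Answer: -729*I*sqrt(202)/101 ≈ -102.58*I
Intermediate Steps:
r = -19/2 (r = (1/2)*(-19) = -19/2 ≈ -9.5000)
m(Y, M) = I*sqrt(202)/2 (m(Y, M) = sqrt(-41 - 19/2) = sqrt(-101/2) = I*sqrt(202)/2)
D = 729 (D = (-27)**2 = 729)
D/m(-24, -197) = 729/((I*sqrt(202)/2)) = 729*(-I*sqrt(202)/101) = -729*I*sqrt(202)/101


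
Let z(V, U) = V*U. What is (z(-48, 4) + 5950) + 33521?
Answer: 39279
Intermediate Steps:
z(V, U) = U*V
(z(-48, 4) + 5950) + 33521 = (4*(-48) + 5950) + 33521 = (-192 + 5950) + 33521 = 5758 + 33521 = 39279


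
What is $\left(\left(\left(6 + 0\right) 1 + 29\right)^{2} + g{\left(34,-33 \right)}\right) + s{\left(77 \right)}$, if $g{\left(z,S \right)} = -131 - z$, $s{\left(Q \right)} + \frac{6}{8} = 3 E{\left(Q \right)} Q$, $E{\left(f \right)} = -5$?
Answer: $- \frac{383}{4} \approx -95.75$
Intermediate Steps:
$s{\left(Q \right)} = - \frac{3}{4} - 15 Q$ ($s{\left(Q \right)} = - \frac{3}{4} + 3 \left(-5\right) Q = - \frac{3}{4} - 15 Q$)
$\left(\left(\left(6 + 0\right) 1 + 29\right)^{2} + g{\left(34,-33 \right)}\right) + s{\left(77 \right)} = \left(\left(\left(6 + 0\right) 1 + 29\right)^{2} - 165\right) - \frac{4623}{4} = \left(\left(6 \cdot 1 + 29\right)^{2} - 165\right) - \frac{4623}{4} = \left(\left(6 + 29\right)^{2} - 165\right) - \frac{4623}{4} = \left(35^{2} - 165\right) - \frac{4623}{4} = \left(1225 - 165\right) - \frac{4623}{4} = 1060 - \frac{4623}{4} = - \frac{383}{4}$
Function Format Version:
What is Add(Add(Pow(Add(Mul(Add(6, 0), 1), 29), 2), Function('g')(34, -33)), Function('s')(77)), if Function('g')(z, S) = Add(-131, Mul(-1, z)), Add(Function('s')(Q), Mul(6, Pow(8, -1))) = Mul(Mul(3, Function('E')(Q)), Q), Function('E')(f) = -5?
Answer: Rational(-383, 4) ≈ -95.750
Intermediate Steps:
Function('s')(Q) = Add(Rational(-3, 4), Mul(-15, Q)) (Function('s')(Q) = Add(Rational(-3, 4), Mul(Mul(3, -5), Q)) = Add(Rational(-3, 4), Mul(-15, Q)))
Add(Add(Pow(Add(Mul(Add(6, 0), 1), 29), 2), Function('g')(34, -33)), Function('s')(77)) = Add(Add(Pow(Add(Mul(Add(6, 0), 1), 29), 2), Add(-131, Mul(-1, 34))), Add(Rational(-3, 4), Mul(-15, 77))) = Add(Add(Pow(Add(Mul(6, 1), 29), 2), Add(-131, -34)), Add(Rational(-3, 4), -1155)) = Add(Add(Pow(Add(6, 29), 2), -165), Rational(-4623, 4)) = Add(Add(Pow(35, 2), -165), Rational(-4623, 4)) = Add(Add(1225, -165), Rational(-4623, 4)) = Add(1060, Rational(-4623, 4)) = Rational(-383, 4)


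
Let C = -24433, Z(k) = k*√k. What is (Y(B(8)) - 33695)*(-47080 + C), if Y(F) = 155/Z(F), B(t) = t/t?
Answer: 2398546020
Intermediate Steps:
B(t) = 1
Z(k) = k^(3/2)
Y(F) = 155/F^(3/2) (Y(F) = 155/(F^(3/2)) = 155/F^(3/2))
(Y(B(8)) - 33695)*(-47080 + C) = (155/1^(3/2) - 33695)*(-47080 - 24433) = (155*1 - 33695)*(-71513) = (155 - 33695)*(-71513) = -33540*(-71513) = 2398546020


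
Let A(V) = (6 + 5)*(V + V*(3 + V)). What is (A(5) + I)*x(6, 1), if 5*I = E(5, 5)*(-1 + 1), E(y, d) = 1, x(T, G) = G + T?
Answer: 3465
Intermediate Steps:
A(V) = 11*V + 11*V*(3 + V) (A(V) = 11*(V + V*(3 + V)) = 11*V + 11*V*(3 + V))
I = 0 (I = (1*(-1 + 1))/5 = (1*0)/5 = (⅕)*0 = 0)
(A(5) + I)*x(6, 1) = (11*5*(4 + 5) + 0)*(1 + 6) = (11*5*9 + 0)*7 = (495 + 0)*7 = 495*7 = 3465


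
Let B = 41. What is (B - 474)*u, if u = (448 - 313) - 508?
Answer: 161509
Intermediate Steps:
u = -373 (u = 135 - 508 = -373)
(B - 474)*u = (41 - 474)*(-373) = -433*(-373) = 161509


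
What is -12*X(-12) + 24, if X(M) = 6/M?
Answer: 30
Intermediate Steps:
-12*X(-12) + 24 = -72/(-12) + 24 = -72*(-1)/12 + 24 = -12*(-½) + 24 = 6 + 24 = 30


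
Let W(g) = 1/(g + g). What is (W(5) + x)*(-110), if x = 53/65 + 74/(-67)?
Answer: 18117/871 ≈ 20.800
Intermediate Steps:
x = -1259/4355 (x = 53*(1/65) + 74*(-1/67) = 53/65 - 74/67 = -1259/4355 ≈ -0.28909)
W(g) = 1/(2*g)
(W(5) + x)*(-110) = ((½)/5 - 1259/4355)*(-110) = ((½)*(⅕) - 1259/4355)*(-110) = (⅒ - 1259/4355)*(-110) = -1647/8710*(-110) = 18117/871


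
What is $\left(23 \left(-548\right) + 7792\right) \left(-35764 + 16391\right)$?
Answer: $93222876$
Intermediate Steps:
$\left(23 \left(-548\right) + 7792\right) \left(-35764 + 16391\right) = \left(-12604 + 7792\right) \left(-19373\right) = \left(-4812\right) \left(-19373\right) = 93222876$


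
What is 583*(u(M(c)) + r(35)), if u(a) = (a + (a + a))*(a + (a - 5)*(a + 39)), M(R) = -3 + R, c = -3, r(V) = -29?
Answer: 3855379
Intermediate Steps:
u(a) = 3*a*(a + (-5 + a)*(39 + a)) (u(a) = (a + 2*a)*(a + (-5 + a)*(39 + a)) = (3*a)*(a + (-5 + a)*(39 + a)) = 3*a*(a + (-5 + a)*(39 + a)))
583*(u(M(c)) + r(35)) = 583*(3*(-3 - 3)*(-195 + (-3 - 3)² + 35*(-3 - 3)) - 29) = 583*(3*(-6)*(-195 + (-6)² + 35*(-6)) - 29) = 583*(3*(-6)*(-195 + 36 - 210) - 29) = 583*(3*(-6)*(-369) - 29) = 583*(6642 - 29) = 583*6613 = 3855379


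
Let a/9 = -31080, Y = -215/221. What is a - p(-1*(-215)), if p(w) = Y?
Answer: -61817905/221 ≈ -2.7972e+5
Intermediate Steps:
Y = -215/221 (Y = -215*1/221 = -215/221 ≈ -0.97285)
p(w) = -215/221
a = -279720 (a = 9*(-31080) = -279720)
a - p(-1*(-215)) = -279720 - 1*(-215/221) = -279720 + 215/221 = -61817905/221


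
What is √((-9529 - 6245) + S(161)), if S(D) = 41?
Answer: I*√15733 ≈ 125.43*I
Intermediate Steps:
√((-9529 - 6245) + S(161)) = √((-9529 - 6245) + 41) = √(-15774 + 41) = √(-15733) = I*√15733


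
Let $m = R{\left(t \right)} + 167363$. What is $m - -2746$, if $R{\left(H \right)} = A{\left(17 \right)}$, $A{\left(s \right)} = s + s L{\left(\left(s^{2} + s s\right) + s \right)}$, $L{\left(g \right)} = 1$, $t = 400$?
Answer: $170143$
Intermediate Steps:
$A{\left(s \right)} = 2 s$ ($A{\left(s \right)} = s + s 1 = s + s = 2 s$)
$R{\left(H \right)} = 34$ ($R{\left(H \right)} = 2 \cdot 17 = 34$)
$m = 167397$ ($m = 34 + 167363 = 167397$)
$m - -2746 = 167397 - -2746 = 167397 + 2746 = 170143$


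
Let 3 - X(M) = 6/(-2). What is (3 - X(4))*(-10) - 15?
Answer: 15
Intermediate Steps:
X(M) = 6 (X(M) = 3 - 6/(-2) = 3 - 6*(-1)/2 = 3 - 1*(-3) = 3 + 3 = 6)
(3 - X(4))*(-10) - 15 = (3 - 1*6)*(-10) - 15 = (3 - 6)*(-10) - 15 = -3*(-10) - 15 = 30 - 15 = 15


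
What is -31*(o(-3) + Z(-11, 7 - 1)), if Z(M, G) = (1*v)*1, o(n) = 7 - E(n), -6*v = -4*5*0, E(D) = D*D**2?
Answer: -1054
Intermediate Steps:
E(D) = D**3
v = 0 (v = -(-4*5)*0/6 = -(-10)*0/3 = -1/6*0 = 0)
o(n) = 7 - n**3
Z(M, G) = 0 (Z(M, G) = (1*0)*1 = 0*1 = 0)
-31*(o(-3) + Z(-11, 7 - 1)) = -31*((7 - 1*(-3)**3) + 0) = -31*((7 - 1*(-27)) + 0) = -31*((7 + 27) + 0) = -31*(34 + 0) = -31*34 = -1054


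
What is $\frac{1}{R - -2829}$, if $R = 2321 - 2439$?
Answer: $\frac{1}{2711} \approx 0.00036887$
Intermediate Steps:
$R = -118$
$\frac{1}{R - -2829} = \frac{1}{-118 - -2829} = \frac{1}{-118 + 2829} = \frac{1}{2711}$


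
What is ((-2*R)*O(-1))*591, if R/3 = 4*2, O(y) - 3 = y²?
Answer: -113472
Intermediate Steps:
O(y) = 3 + y²
R = 24 (R = 3*(4*2) = 3*8 = 24)
((-2*R)*O(-1))*591 = ((-2*24)*(3 + (-1)²))*591 = -48*(3 + 1)*591 = -48*4*591 = -192*591 = -113472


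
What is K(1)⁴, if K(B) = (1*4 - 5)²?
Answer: 1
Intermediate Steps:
K(B) = 1 (K(B) = (4 - 5)² = (-1)² = 1)
K(1)⁴ = 1⁴ = 1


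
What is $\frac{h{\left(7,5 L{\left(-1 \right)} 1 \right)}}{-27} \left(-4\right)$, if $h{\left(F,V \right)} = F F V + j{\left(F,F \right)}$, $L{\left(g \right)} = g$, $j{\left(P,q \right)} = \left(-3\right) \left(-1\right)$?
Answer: $- \frac{968}{27} \approx -35.852$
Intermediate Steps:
$j{\left(P,q \right)} = 3$
$h{\left(F,V \right)} = 3 + V F^{2}$ ($h{\left(F,V \right)} = F F V + 3 = F^{2} V + 3 = V F^{2} + 3 = 3 + V F^{2}$)
$\frac{h{\left(7,5 L{\left(-1 \right)} 1 \right)}}{-27} \left(-4\right) = \frac{3 + 5 \left(-1\right) 1 \cdot 7^{2}}{-27} \left(-4\right) = - \frac{3 + \left(-5\right) 1 \cdot 49}{27} \left(-4\right) = - \frac{3 - 245}{27} \left(-4\right) = \left(- \frac{1}{27}\right) \left(-242\right) \left(-4\right) = \frac{242}{27} \left(-4\right) = - \frac{968}{27}$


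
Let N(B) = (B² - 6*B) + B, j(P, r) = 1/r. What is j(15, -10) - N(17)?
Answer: -2041/10 ≈ -204.10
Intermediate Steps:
j(P, r) = 1/r
N(B) = B² - 5*B
j(15, -10) - N(17) = 1/(-10) - 17*(-5 + 17) = -⅒ - 17*12 = -⅒ - 1*204 = -⅒ - 204 = -2041/10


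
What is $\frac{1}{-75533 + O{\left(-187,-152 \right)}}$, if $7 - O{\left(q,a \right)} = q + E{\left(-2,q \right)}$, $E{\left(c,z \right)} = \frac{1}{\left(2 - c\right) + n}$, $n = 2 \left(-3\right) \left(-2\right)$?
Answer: $- \frac{16}{1205425} \approx -1.3273 \cdot 10^{-5}$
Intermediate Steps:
$n = 12$ ($n = \left(-6\right) \left(-2\right) = 12$)
$E{\left(c,z \right)} = \frac{1}{14 - c}$ ($E{\left(c,z \right)} = \frac{1}{\left(2 - c\right) + 12} = \frac{1}{14 - c}$)
$O{\left(q,a \right)} = \frac{111}{16} - q$ ($O{\left(q,a \right)} = 7 - \left(q + \frac{1}{14 - -2}\right) = 7 - \left(q + \frac{1}{14 + 2}\right) = 7 - \left(q + \frac{1}{16}\right) = 7 - \left(\frac{1}{16} + q\right) = \frac{111}{16} - q$)
$\frac{1}{-75533 + O{\left(-187,-152 \right)}} = \frac{1}{-75533 + \left(\frac{111}{16} - -187\right)} = \frac{1}{-75533 + \left(\frac{111}{16} + 187\right)} = \frac{1}{-75533 + \frac{3103}{16}} = \frac{1}{- \frac{1205425}{16}} = - \frac{16}{1205425}$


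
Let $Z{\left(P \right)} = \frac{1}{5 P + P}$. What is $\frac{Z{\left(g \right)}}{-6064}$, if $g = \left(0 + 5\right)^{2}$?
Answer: $- \frac{1}{909600} \approx -1.0994 \cdot 10^{-6}$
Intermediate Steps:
$g = 25$ ($g = 5^{2} = 25$)
$Z{\left(P \right)} = \frac{1}{6 P}$
$\frac{Z{\left(g \right)}}{-6064} = \frac{\frac{1}{6} \cdot \frac{1}{25}}{-6064} = \frac{1}{6} \cdot \frac{1}{25} \left(- \frac{1}{6064}\right) = \frac{1}{150} \left(- \frac{1}{6064}\right) = - \frac{1}{909600}$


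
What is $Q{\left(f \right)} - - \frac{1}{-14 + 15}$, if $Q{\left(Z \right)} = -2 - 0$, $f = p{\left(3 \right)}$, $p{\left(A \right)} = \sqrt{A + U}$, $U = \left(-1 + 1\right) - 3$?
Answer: $-1$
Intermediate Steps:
$U = -3$ ($U = 0 - 3 = -3$)
$p{\left(A \right)} = \sqrt{-3 + A}$ ($p{\left(A \right)} = \sqrt{A - 3} = \sqrt{-3 + A}$)
$f = 0$ ($f = \sqrt{-3 + 3} = \sqrt{0} = 0$)
$Q{\left(Z \right)} = -2$ ($Q{\left(Z \right)} = -2 + 0 = -2$)
$Q{\left(f \right)} - - \frac{1}{-14 + 15} = -2 - - \frac{1}{-14 + 15} = -2 - - 1^{-1} = -2 - \left(-1\right) 1 = -2 - -1 = -2 + 1 = -1$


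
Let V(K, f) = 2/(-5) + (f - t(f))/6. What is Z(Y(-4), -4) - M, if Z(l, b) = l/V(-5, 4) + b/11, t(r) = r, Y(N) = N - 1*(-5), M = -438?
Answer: 9573/22 ≈ 435.14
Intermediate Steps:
Y(N) = 5 + N (Y(N) = N + 5 = 5 + N)
V(K, f) = -2/5 (V(K, f) = 2/(-5) + (f - f)/6 = 2*(-1/5) + 0*(1/6) = -2/5 + 0 = -2/5)
Z(l, b) = -5*l/2 + b/11 (Z(l, b) = l/(-2/5) + b/11 = l*(-5/2) + b*(1/11) = -5*l/2 + b/11)
Z(Y(-4), -4) - M = (-5*(5 - 4)/2 + (1/11)*(-4)) - 1*(-438) = (-5/2*1 - 4/11) + 438 = (-5/2 - 4/11) + 438 = -63/22 + 438 = 9573/22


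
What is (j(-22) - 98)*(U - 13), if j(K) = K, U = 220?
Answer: -24840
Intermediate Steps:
(j(-22) - 98)*(U - 13) = (-22 - 98)*(220 - 13) = -120*207 = -24840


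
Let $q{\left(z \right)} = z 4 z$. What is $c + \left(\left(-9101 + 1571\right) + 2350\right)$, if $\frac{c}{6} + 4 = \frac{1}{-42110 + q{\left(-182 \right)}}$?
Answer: $- \frac{235184369}{45193} \approx -5204.0$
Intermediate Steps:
$q{\left(z \right)} = 4 z^{2}$
$c = - \frac{1084629}{45193}$ ($c = -24 + \frac{6}{-42110 + 4 \left(-182\right)^{2}} = -24 + \frac{6}{-42110 + 4 \cdot 33124} = -24 + \frac{6}{-42110 + 132496} = -24 + \frac{6}{90386} = -24 + 6 \cdot \frac{1}{90386} = -24 + \frac{3}{45193} = - \frac{1084629}{45193} \approx -24.0$)
$c + \left(\left(-9101 + 1571\right) + 2350\right) = - \frac{1084629}{45193} + \left(\left(-9101 + 1571\right) + 2350\right) = - \frac{1084629}{45193} + \left(-7530 + 2350\right) = - \frac{1084629}{45193} - 5180 = - \frac{235184369}{45193}$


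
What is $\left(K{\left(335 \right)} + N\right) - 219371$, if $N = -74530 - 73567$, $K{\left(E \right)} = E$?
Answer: $-367133$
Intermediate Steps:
$N = -148097$ ($N = -74530 - 73567 = -148097$)
$\left(K{\left(335 \right)} + N\right) - 219371 = \left(335 - 148097\right) - 219371 = -147762 - 219371 = -367133$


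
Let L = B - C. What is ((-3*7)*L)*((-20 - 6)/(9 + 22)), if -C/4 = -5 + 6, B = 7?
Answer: 6006/31 ≈ 193.74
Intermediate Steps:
C = -4 (C = -4*(-5 + 6) = -4*1 = -4)
L = 11 (L = 7 - 1*(-4) = 7 + 4 = 11)
((-3*7)*L)*((-20 - 6)/(9 + 22)) = (-3*7*11)*((-20 - 6)/(9 + 22)) = (-21*11)*(-26/31) = -(-6006)/31 = -231*(-26/31) = 6006/31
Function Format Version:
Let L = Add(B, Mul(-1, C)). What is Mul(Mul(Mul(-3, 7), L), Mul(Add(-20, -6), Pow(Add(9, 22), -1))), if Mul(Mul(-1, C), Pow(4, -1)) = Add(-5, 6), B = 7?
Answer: Rational(6006, 31) ≈ 193.74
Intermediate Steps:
C = -4 (C = Mul(-4, Add(-5, 6)) = Mul(-4, 1) = -4)
L = 11 (L = Add(7, Mul(-1, -4)) = Add(7, 4) = 11)
Mul(Mul(Mul(-3, 7), L), Mul(Add(-20, -6), Pow(Add(9, 22), -1))) = Mul(Mul(Mul(-3, 7), 11), Mul(Add(-20, -6), Pow(Add(9, 22), -1))) = Mul(Mul(-21, 11), Mul(-26, Pow(31, -1))) = Mul(-231, Mul(-26, Rational(1, 31))) = Mul(-231, Rational(-26, 31)) = Rational(6006, 31)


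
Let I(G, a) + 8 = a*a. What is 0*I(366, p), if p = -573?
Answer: 0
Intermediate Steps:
I(G, a) = -8 + a² (I(G, a) = -8 + a*a = -8 + a²)
0*I(366, p) = 0*(-8 + (-573)²) = 0*(-8 + 328329) = 0*328321 = 0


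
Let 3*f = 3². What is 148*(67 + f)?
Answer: 10360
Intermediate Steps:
f = 3 (f = (⅓)*3² = (⅓)*9 = 3)
148*(67 + f) = 148*(67 + 3) = 148*70 = 10360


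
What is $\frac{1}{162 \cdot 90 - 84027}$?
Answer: $- \frac{1}{69447} \approx -1.4399 \cdot 10^{-5}$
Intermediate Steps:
$\frac{1}{162 \cdot 90 - 84027} = \frac{1}{14580 - 84027} = \frac{1}{-69447} = - \frac{1}{69447}$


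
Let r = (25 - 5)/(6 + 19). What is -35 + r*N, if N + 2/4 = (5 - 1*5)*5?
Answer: -177/5 ≈ -35.400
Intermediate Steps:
N = -½ (N = -½ + (5 - 1*5)*5 = -½ + (5 - 5)*5 = -½ + 0*5 = -½ + 0 = -½ ≈ -0.50000)
r = ⅘ (r = 20/25 = 20*(1/25) = ⅘ ≈ 0.80000)
-35 + r*N = -35 + (⅘)*(-½) = -35 - ⅖ = -177/5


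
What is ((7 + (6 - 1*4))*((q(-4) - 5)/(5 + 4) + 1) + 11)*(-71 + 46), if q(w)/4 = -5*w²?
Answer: 7625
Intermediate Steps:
q(w) = -20*w² (q(w) = 4*(-5*w²) = -20*w²)
((7 + (6 - 1*4))*((q(-4) - 5)/(5 + 4) + 1) + 11)*(-71 + 46) = ((7 + (6 - 1*4))*((-20*(-4)² - 5)/(5 + 4) + 1) + 11)*(-71 + 46) = ((7 + (6 - 4))*((-20*16 - 5)/9 + 1) + 11)*(-25) = ((7 + 2)*((-320 - 5)*(⅑) + 1) + 11)*(-25) = (9*(-325*⅑ + 1) + 11)*(-25) = (9*(-325/9 + 1) + 11)*(-25) = (9*(-316/9) + 11)*(-25) = (-316 + 11)*(-25) = -305*(-25) = 7625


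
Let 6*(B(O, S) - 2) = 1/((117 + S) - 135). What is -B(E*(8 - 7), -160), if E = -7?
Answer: -2135/1068 ≈ -1.9991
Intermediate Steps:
B(O, S) = 2 + 1/(6*(-18 + S)) (B(O, S) = 2 + 1/(6*((117 + S) - 135)) = 2 + 1/(6*(-18 + S)))
-B(E*(8 - 7), -160) = -(-215 + 12*(-160))/(6*(-18 - 160)) = -(-215 - 1920)/(6*(-178)) = -(-1)*(-2135)/(6*178) = -1*2135/1068 = -2135/1068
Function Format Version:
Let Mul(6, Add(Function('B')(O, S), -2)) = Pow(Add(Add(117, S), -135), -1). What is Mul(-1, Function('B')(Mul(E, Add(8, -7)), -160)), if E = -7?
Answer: Rational(-2135, 1068) ≈ -1.9991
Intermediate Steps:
Function('B')(O, S) = Add(2, Mul(Rational(1, 6), Pow(Add(-18, S), -1))) (Function('B')(O, S) = Add(2, Mul(Rational(1, 6), Pow(Add(Add(117, S), -135), -1))) = Add(2, Mul(Rational(1, 6), Pow(Add(-18, S), -1))))
Mul(-1, Function('B')(Mul(E, Add(8, -7)), -160)) = Mul(-1, Mul(Rational(1, 6), Pow(Add(-18, -160), -1), Add(-215, Mul(12, -160)))) = Mul(-1, Mul(Rational(1, 6), Pow(-178, -1), Add(-215, -1920))) = Mul(-1, Mul(Rational(1, 6), Rational(-1, 178), -2135)) = Mul(-1, Rational(2135, 1068)) = Rational(-2135, 1068)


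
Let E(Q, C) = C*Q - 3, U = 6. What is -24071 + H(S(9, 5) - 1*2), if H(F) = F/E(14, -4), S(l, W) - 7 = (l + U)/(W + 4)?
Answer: -4260587/177 ≈ -24071.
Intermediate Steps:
E(Q, C) = -3 + C*Q
S(l, W) = 7 + (6 + l)/(4 + W) (S(l, W) = 7 + (l + 6)/(W + 4) = 7 + (6 + l)/(4 + W))
H(F) = -F/59 (H(F) = F/(-3 - 4*14) = F/(-3 - 56) = F/(-59) = F*(-1/59) = -F/59)
-24071 + H(S(9, 5) - 1*2) = -24071 - ((34 + 9 + 7*5)/(4 + 5) - 1*2)/59 = -24071 - ((34 + 9 + 35)/9 - 2)/59 = -24071 - ((⅑)*78 - 2)/59 = -24071 - (26/3 - 2)/59 = -24071 - 1/59*20/3 = -24071 - 20/177 = -4260587/177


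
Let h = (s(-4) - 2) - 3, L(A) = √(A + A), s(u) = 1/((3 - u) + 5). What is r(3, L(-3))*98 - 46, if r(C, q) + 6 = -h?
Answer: -913/6 ≈ -152.17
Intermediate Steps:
s(u) = 1/(8 - u)
L(A) = √2*√A (L(A) = √(2*A) = √2*√A)
h = -59/12 (h = (-1/(-8 - 4) - 2) - 3 = (-1/(-12) - 2) - 3 = (-1*(-1/12) - 2) - 3 = (1/12 - 2) - 3 = -23/12 - 3 = -59/12 ≈ -4.9167)
r(C, q) = -13/12 (r(C, q) = -6 - 1*(-59/12) = -6 + 59/12 = -13/12)
r(3, L(-3))*98 - 46 = -13/12*98 - 46 = -637/6 - 46 = -913/6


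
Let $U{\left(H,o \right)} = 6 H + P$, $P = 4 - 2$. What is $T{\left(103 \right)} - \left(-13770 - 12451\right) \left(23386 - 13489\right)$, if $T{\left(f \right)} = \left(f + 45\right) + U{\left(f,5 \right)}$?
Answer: $259510005$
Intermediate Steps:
$P = 2$ ($P = 4 - 2 = 2$)
$U{\left(H,o \right)} = 2 + 6 H$ ($U{\left(H,o \right)} = 6 H + 2 = 2 + 6 H$)
$T{\left(f \right)} = 47 + 7 f$ ($T{\left(f \right)} = \left(f + 45\right) + \left(2 + 6 f\right) = \left(45 + f\right) + \left(2 + 6 f\right) = 47 + 7 f$)
$T{\left(103 \right)} - \left(-13770 - 12451\right) \left(23386 - 13489\right) = \left(47 + 7 \cdot 103\right) - \left(-13770 - 12451\right) \left(23386 - 13489\right) = \left(47 + 721\right) - \left(-26221\right) 9897 = 768 - -259509237 = 768 + 259509237 = 259510005$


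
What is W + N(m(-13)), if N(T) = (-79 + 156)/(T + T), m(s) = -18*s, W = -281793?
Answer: -131879047/468 ≈ -2.8179e+5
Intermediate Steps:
N(T) = 77/(2*T) (N(T) = 77/((2*T)) = 77*(1/(2*T)) = 77/(2*T))
W + N(m(-13)) = -281793 + 77/(2*((-18*(-13)))) = -281793 + (77/2)/234 = -281793 + (77/2)*(1/234) = -281793 + 77/468 = -131879047/468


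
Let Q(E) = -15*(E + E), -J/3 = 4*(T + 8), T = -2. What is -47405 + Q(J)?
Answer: -45245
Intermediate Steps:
J = -72 (J = -12*(-2 + 8) = -12*6 = -3*24 = -72)
Q(E) = -30*E
-47405 + Q(J) = -47405 - 30*(-72) = -47405 + 2160 = -45245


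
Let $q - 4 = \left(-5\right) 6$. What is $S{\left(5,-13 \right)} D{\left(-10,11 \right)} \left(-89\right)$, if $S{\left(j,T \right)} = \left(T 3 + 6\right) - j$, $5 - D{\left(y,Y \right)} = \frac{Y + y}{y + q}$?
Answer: $\frac{306071}{18} \approx 17004.0$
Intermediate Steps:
$q = -26$ ($q = 4 - 30 = -26$)
$D{\left(y,Y \right)} = 5 - \frac{Y + y}{-26 + y}$ ($D{\left(y,Y \right)} = 5 - \frac{Y + y}{y - 26} = 5 - \frac{Y + y}{-26 + y}$)
$S{\left(j,T \right)} = 6 - j + 3 T$ ($S{\left(j,T \right)} = \left(3 T + 6\right) - j = \left(6 + 3 T\right) - j = 6 - j + 3 T$)
$S{\left(5,-13 \right)} D{\left(-10,11 \right)} \left(-89\right) = \left(6 - 5 + 3 \left(-13\right)\right) \frac{-130 - 11 + 4 \left(-10\right)}{-26 - 10} \left(-89\right) = \left(6 - 5 - 39\right) \frac{-130 - 11 - 40}{-36} \left(-89\right) = - 38 \left(\left(- \frac{1}{36}\right) \left(-181\right)\right) \left(-89\right) = \left(-38\right) \frac{181}{36} \left(-89\right) = \left(- \frac{3439}{18}\right) \left(-89\right) = \frac{306071}{18}$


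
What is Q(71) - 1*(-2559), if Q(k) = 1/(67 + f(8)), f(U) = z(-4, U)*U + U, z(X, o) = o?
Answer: 355702/139 ≈ 2559.0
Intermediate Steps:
f(U) = U + U**2 (f(U) = U*U + U = U**2 + U = U + U**2)
Q(k) = 1/139 (Q(k) = 1/(67 + 8*(1 + 8)) = 1/(67 + 8*9) = 1/(67 + 72) = 1/139)
Q(71) - 1*(-2559) = 1/139 - 1*(-2559) = 1/139 + 2559 = 355702/139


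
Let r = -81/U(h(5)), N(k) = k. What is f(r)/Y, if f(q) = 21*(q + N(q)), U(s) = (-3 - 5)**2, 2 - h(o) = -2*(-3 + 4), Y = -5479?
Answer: 1701/175328 ≈ 0.0097018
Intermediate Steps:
h(o) = 4 (h(o) = 2 - (-2)*(-3 + 4) = 2 - (-2) = 2 - 1*(-2) = 2 + 2 = 4)
U(s) = 64 (U(s) = (-8)**2 = 64)
r = -81/64 ≈ -1.2656
f(q) = 42*q (f(q) = 21*(q + q) = 21*(2*q) = 42*q)
f(r)/Y = (42*(-81/64))/(-5479) = -1701/32*(-1/5479) = 1701/175328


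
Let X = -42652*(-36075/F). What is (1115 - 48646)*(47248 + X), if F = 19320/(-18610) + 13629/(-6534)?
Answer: 26945893670600143448/1151129 ≈ 2.3408e+13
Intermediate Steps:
F = -1151129/368478 (F = 19320*(-1/18610) + 13629*(-1/6534) = -1932/1861 - 413/198 = -1151129/368478 ≈ -3.1240)
X = -566966375890200/1151129 (X = -42652/((-1151129/368478/(-36075))) = -42652/((-1151129/368478*(-1/36075))) = -42652/1151129/13292843850 = -42652*13292843850/1151129 = -566966375890200/1151129 ≈ -4.9253e+8)
(1115 - 48646)*(47248 + X) = (1115 - 48646)*(47248 - 566966375890200/1151129) = -47531*(-566911987347208/1151129) = 26945893670600143448/1151129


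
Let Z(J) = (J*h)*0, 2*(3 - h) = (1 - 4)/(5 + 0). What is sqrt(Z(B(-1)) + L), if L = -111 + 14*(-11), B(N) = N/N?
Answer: I*sqrt(265) ≈ 16.279*I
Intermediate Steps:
B(N) = 1
L = -265 (L = -111 - 154 = -265)
h = 33/10 (h = 3 - (1 - 4)/(2*(5 + 0)) = 3 - (-3)/(2*5) = 3 - 1/2*(-3/5) = 3 + 3/10 = 33/10 ≈ 3.3000)
Z(J) = 0 (Z(J) = (J*(33/10))*0 = (33*J/10)*0 = 0)
sqrt(Z(B(-1)) + L) = sqrt(0 - 265) = sqrt(-265) = I*sqrt(265)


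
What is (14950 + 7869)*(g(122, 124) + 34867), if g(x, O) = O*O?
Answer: 1146495017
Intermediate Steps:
g(x, O) = O²
(14950 + 7869)*(g(122, 124) + 34867) = (14950 + 7869)*(124² + 34867) = 22819*(15376 + 34867) = 22819*50243 = 1146495017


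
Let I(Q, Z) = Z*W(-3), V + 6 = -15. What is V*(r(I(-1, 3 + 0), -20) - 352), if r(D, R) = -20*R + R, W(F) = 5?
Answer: -588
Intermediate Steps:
V = -21 (V = -6 - 15 = -21)
I(Q, Z) = 5*Z (I(Q, Z) = Z*5 = 5*Z)
r(D, R) = -19*R
V*(r(I(-1, 3 + 0), -20) - 352) = -21*(-19*(-20) - 352) = -21*(380 - 352) = -21*28 = -588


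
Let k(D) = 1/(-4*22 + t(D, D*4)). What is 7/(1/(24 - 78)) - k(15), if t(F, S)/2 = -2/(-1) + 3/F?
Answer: -157999/418 ≈ -377.99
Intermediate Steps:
t(F, S) = 4 + 6/F (t(F, S) = 2*(-2/(-1) + 3/F) = 2*(-2*(-1) + 3/F) = 2*(2 + 3/F) = 4 + 6/F)
k(D) = 1/(-84 + 6/D) (k(D) = 1/(-4*22 + (4 + 6/D)) = 1/(-88 + (4 + 6/D)) = 1/(-84 + 6/D))
7/(1/(24 - 78)) - k(15) = 7/(1/(24 - 78)) - 15/(6*(1 - 14*15)) = 7/(1/(-54)) - 15/(6*(1 - 210)) = 7/(-1/54) - 15/(6*(-209)) = 7*(-54) - 15*(-1)/(6*209) = -378 - 1*(-5/418) = -378 + 5/418 = -157999/418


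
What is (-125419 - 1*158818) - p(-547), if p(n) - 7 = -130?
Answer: -284114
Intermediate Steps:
p(n) = -123 (p(n) = 7 - 130 = -123)
(-125419 - 1*158818) - p(-547) = (-125419 - 1*158818) - 1*(-123) = (-125419 - 158818) + 123 = -284237 + 123 = -284114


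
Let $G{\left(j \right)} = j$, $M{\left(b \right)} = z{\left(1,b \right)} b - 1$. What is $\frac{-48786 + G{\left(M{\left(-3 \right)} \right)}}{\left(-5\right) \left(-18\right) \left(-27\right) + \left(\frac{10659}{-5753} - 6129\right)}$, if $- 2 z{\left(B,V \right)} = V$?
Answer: $\frac{51035909}{8954652} \approx 5.6994$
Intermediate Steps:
$z{\left(B,V \right)} = - \frac{V}{2}$
$M{\left(b \right)} = -1 - \frac{b^{2}}{2}$ ($M{\left(b \right)} = - \frac{b}{2} b - 1 = - \frac{b^{2}}{2} - 1 = -1 - \frac{b^{2}}{2}$)
$\frac{-48786 + G{\left(M{\left(-3 \right)} \right)}}{\left(-5\right) \left(-18\right) \left(-27\right) + \left(\frac{10659}{-5753} - 6129\right)} = \frac{-48786 - \left(1 + \frac{\left(-3\right)^{2}}{2}\right)}{\left(-5\right) \left(-18\right) \left(-27\right) + \left(\frac{10659}{-5753} - 6129\right)} = \frac{-48786 - \frac{11}{2}}{90 \left(-27\right) + \left(10659 \left(- \frac{1}{5753}\right) - 6129\right)} = \frac{-48786 - \frac{11}{2}}{-2430 - \frac{3206436}{523}} = - \frac{97583}{2 \left(- \frac{4477326}{523}\right)} = \left(- \frac{97583}{2}\right) \left(- \frac{523}{4477326}\right) = \frac{51035909}{8954652}$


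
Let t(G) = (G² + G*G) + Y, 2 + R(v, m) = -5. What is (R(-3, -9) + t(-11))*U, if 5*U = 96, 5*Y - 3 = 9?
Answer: 113952/25 ≈ 4558.1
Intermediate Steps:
Y = 12/5 (Y = ⅗ + (⅕)*9 = ⅗ + 9/5 = 12/5 ≈ 2.4000)
R(v, m) = -7 (R(v, m) = -2 - 5 = -7)
U = 96/5 (U = (⅕)*96 = 96/5 ≈ 19.200)
t(G) = 12/5 + 2*G² (t(G) = (G² + G*G) + 12/5 = (G² + G²) + 12/5 = 2*G² + 12/5 = 12/5 + 2*G²)
(R(-3, -9) + t(-11))*U = (-7 + (12/5 + 2*(-11)²))*(96/5) = (-7 + (12/5 + 2*121))*(96/5) = (-7 + (12/5 + 242))*(96/5) = (-7 + 1222/5)*(96/5) = (1187/5)*(96/5) = 113952/25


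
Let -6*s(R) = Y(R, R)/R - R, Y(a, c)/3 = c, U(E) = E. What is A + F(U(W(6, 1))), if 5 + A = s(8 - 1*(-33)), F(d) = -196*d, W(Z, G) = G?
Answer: -584/3 ≈ -194.67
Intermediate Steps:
Y(a, c) = 3*c
s(R) = -½ + R/6 (s(R) = -((3*R)/R - R)/6 = -(3 - R)/6 = -½ + R/6)
A = 4/3 (A = -5 + (-½ + (8 - 1*(-33))/6) = -5 + (-½ + (8 + 33)/6) = -5 + (-½ + (⅙)*41) = -5 + (-½ + 41/6) = -5 + 19/3 = 4/3 ≈ 1.3333)
A + F(U(W(6, 1))) = 4/3 - 196*1 = 4/3 - 196 = -584/3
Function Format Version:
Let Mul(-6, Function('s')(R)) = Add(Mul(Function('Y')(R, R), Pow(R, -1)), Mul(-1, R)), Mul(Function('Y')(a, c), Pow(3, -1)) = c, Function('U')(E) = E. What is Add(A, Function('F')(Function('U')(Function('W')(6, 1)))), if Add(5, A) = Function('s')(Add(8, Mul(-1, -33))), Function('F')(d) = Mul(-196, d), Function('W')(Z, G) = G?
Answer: Rational(-584, 3) ≈ -194.67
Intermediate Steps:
Function('Y')(a, c) = Mul(3, c)
Function('s')(R) = Add(Rational(-1, 2), Mul(Rational(1, 6), R)) (Function('s')(R) = Mul(Rational(-1, 6), Add(Mul(Mul(3, R), Pow(R, -1)), Mul(-1, R))) = Mul(Rational(-1, 6), Add(3, Mul(-1, R))) = Add(Rational(-1, 2), Mul(Rational(1, 6), R)))
A = Rational(4, 3) (A = Add(-5, Add(Rational(-1, 2), Mul(Rational(1, 6), Add(8, Mul(-1, -33))))) = Add(-5, Add(Rational(-1, 2), Mul(Rational(1, 6), Add(8, 33)))) = Add(-5, Add(Rational(-1, 2), Mul(Rational(1, 6), 41))) = Add(-5, Add(Rational(-1, 2), Rational(41, 6))) = Add(-5, Rational(19, 3)) = Rational(4, 3) ≈ 1.3333)
Add(A, Function('F')(Function('U')(Function('W')(6, 1)))) = Add(Rational(4, 3), Mul(-196, 1)) = Add(Rational(4, 3), -196) = Rational(-584, 3)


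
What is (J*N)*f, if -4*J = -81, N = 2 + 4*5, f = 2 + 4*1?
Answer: 2673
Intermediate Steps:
f = 6 (f = 2 + 4 = 6)
N = 22 (N = 2 + 20 = 22)
J = 81/4 (J = -¼*(-81) = 81/4 ≈ 20.250)
(J*N)*f = ((81/4)*22)*6 = (891/2)*6 = 2673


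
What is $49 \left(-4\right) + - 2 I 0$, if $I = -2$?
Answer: $-196$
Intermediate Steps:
$49 \left(-4\right) + - 2 I 0 = 49 \left(-4\right) + \left(-2\right) \left(-2\right) 0 = -196 + 4 \cdot 0 = -196 + 0 = -196$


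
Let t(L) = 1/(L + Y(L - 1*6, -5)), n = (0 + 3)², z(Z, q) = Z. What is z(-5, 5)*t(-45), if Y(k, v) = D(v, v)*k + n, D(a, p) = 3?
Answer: 5/189 ≈ 0.026455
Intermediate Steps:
n = 9 (n = 3² = 9)
Y(k, v) = 9 + 3*k (Y(k, v) = 3*k + 9 = 9 + 3*k)
t(L) = 1/(-9 + 4*L) (t(L) = 1/(L + (9 + 3*(L - 1*6))) = 1/(L + (9 + 3*(L - 6))) = 1/(L + (9 + 3*(-6 + L))) = 1/(L + (9 + (-18 + 3*L))) = 1/(L + (-9 + 3*L)) = 1/(-9 + 4*L))
z(-5, 5)*t(-45) = -5/(-9 + 4*(-45)) = -5/(-9 - 180) = -5/(-189) = -5*(-1/189) = 5/189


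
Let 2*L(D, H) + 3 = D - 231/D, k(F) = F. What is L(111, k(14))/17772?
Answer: 3919/1315128 ≈ 0.0029799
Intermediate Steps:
L(D, H) = -3/2 + D/2 - 231/(2*D) (L(D, H) = -3/2 + (D - 231/D)/2 = -3/2 + (D/2 - 231/(2*D)) = -3/2 + D/2 - 231/(2*D))
L(111, k(14))/17772 = ((½)*(-231 + 111*(-3 + 111))/111)/17772 = ((½)*(1/111)*(-231 + 111*108))*(1/17772) = ((½)*(1/111)*(-231 + 11988))*(1/17772) = ((½)*(1/111)*11757)*(1/17772) = (3919/74)*(1/17772) = 3919/1315128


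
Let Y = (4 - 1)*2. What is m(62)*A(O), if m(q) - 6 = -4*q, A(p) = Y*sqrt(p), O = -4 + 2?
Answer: -1452*I*sqrt(2) ≈ -2053.4*I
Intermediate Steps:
O = -2
Y = 6 (Y = 3*2 = 6)
A(p) = 6*sqrt(p)
m(q) = 6 - 4*q
m(62)*A(O) = (6 - 4*62)*(6*sqrt(-2)) = (6 - 248)*(6*(I*sqrt(2))) = -1452*I*sqrt(2)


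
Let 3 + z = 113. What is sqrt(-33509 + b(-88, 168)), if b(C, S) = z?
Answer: 3*I*sqrt(3711) ≈ 182.75*I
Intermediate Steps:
z = 110 (z = -3 + 113 = 110)
b(C, S) = 110
sqrt(-33509 + b(-88, 168)) = sqrt(-33509 + 110) = sqrt(-33399) = 3*I*sqrt(3711)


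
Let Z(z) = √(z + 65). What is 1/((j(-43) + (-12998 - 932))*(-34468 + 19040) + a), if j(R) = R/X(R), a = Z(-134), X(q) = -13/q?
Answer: 36690977596/7965845189054295325 - 169*I*√69/7965845189054295325 ≈ 4.606e-9 - 1.7623e-16*I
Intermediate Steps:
Z(z) = √(65 + z)
a = I*√69 (a = √(65 - 134) = √(-69) = I*√69 ≈ 8.3066*I)
j(R) = -R²/13 (j(R) = R/((-13/R)) = R*(-R/13) = -R²/13)
1/((j(-43) + (-12998 - 932))*(-34468 + 19040) + a) = 1/((-1/13*(-43)² + (-12998 - 932))*(-34468 + 19040) + I*√69) = 1/((-1/13*1849 - 13930)*(-15428) + I*√69) = 1/((-1849/13 - 13930)*(-15428) + I*√69) = 1/(-182939/13*(-15428) + I*√69) = 1/(2822382892/13 + I*√69)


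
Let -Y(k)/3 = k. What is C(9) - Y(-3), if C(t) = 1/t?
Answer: -80/9 ≈ -8.8889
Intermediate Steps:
Y(k) = -3*k
C(9) - Y(-3) = 1/9 - (-3)*(-3) = ⅑ - 1*9 = ⅑ - 9 = -80/9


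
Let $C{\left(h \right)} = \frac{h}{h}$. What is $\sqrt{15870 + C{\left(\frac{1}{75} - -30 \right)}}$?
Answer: $\sqrt{15871} \approx 125.98$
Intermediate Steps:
$C{\left(h \right)} = 1$
$\sqrt{15870 + C{\left(\frac{1}{75} - -30 \right)}} = \sqrt{15870 + 1} = \sqrt{15871}$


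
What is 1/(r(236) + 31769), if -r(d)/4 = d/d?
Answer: 1/31765 ≈ 3.1481e-5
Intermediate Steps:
r(d) = -4 (r(d) = -4*d/d = -4*1 = -4)
1/(r(236) + 31769) = 1/(-4 + 31769) = 1/31765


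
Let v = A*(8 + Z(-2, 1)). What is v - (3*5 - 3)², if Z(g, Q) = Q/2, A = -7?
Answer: -407/2 ≈ -203.50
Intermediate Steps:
Z(g, Q) = Q/2 (Z(g, Q) = Q*(½) = Q/2)
v = -119/2 (v = -7*(8 + (½)*1) = -7*(8 + ½) = -7*17/2 = -119/2 ≈ -59.500)
v - (3*5 - 3)² = -119/2 - (3*5 - 3)² = -119/2 - (15 - 3)² = -119/2 - 1*12² = -119/2 - 1*144 = -119/2 - 144 = -407/2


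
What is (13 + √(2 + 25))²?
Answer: 196 + 78*√3 ≈ 331.10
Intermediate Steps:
(13 + √(2 + 25))² = (13 + √27)² = (13 + 3*√3)²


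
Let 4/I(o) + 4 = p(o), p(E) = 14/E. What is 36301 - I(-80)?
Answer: 6062427/167 ≈ 36302.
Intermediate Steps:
I(o) = 4/(-4 + 14/o)
36301 - I(-80) = 36301 - (-2)*(-80)/(-7 + 2*(-80)) = 36301 - (-2)*(-80)/(-7 - 160) = 36301 - (-2)*(-80)/(-167) = 36301 - (-2)*(-80)*(-1)/167 = 36301 - 1*(-160/167) = 36301 + 160/167 = 6062427/167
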